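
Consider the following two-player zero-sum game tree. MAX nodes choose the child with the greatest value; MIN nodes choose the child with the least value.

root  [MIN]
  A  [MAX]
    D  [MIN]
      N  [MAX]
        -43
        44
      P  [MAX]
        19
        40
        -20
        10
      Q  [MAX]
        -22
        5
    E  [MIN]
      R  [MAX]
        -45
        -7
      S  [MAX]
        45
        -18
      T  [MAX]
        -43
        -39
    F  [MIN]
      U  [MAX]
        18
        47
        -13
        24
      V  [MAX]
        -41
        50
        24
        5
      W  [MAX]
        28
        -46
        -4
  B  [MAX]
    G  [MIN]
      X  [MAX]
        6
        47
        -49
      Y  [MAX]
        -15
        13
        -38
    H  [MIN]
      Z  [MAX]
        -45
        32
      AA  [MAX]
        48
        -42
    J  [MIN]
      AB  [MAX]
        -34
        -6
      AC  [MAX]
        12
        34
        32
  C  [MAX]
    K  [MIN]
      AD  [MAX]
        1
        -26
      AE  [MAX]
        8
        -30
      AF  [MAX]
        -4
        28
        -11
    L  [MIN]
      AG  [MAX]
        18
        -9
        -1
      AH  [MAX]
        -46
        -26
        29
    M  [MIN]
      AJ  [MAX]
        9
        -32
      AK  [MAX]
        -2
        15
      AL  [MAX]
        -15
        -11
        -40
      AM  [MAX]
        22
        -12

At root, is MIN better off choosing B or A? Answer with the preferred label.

X (MAX): max(6, 47, -49) = 47
Y (MAX): max(-15, 13, -38) = 13
G (MIN): min(47, 13) = 13
Z (MAX): max(-45, 32) = 32
AA (MAX): max(48, -42) = 48
H (MIN): min(32, 48) = 32
AB (MAX): max(-34, -6) = -6
AC (MAX): max(12, 34, 32) = 34
J (MIN): min(-6, 34) = -6
B (MAX): max(13, 32, -6) = 32
N (MAX): max(-43, 44) = 44
P (MAX): max(19, 40, -20, 10) = 40
Q (MAX): max(-22, 5) = 5
D (MIN): min(44, 40, 5) = 5
R (MAX): max(-45, -7) = -7
S (MAX): max(45, -18) = 45
T (MAX): max(-43, -39) = -39
E (MIN): min(-7, 45, -39) = -39
U (MAX): max(18, 47, -13, 24) = 47
V (MAX): max(-41, 50, 24, 5) = 50
W (MAX): max(28, -46, -4) = 28
F (MIN): min(47, 50, 28) = 28
A (MAX): max(5, -39, 28) = 28
MIN prefers the lower value; B=32, A=28. A is better since 28 < 32.

A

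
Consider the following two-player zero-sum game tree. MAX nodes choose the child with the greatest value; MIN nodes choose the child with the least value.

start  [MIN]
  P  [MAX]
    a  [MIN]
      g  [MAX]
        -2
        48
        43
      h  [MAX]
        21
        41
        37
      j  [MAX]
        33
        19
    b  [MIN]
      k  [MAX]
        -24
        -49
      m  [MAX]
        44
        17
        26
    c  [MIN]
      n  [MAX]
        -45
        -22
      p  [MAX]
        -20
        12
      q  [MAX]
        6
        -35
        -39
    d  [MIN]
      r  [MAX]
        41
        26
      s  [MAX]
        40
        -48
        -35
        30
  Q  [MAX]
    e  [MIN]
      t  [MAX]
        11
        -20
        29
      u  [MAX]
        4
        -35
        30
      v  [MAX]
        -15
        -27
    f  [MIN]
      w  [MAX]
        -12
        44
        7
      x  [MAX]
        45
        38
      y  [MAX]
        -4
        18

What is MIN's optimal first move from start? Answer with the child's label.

g (MAX): max(-2, 48, 43) = 48
h (MAX): max(21, 41, 37) = 41
j (MAX): max(33, 19) = 33
a (MIN): min(48, 41, 33) = 33
k (MAX): max(-24, -49) = -24
m (MAX): max(44, 17, 26) = 44
b (MIN): min(-24, 44) = -24
n (MAX): max(-45, -22) = -22
p (MAX): max(-20, 12) = 12
q (MAX): max(6, -35, -39) = 6
c (MIN): min(-22, 12, 6) = -22
r (MAX): max(41, 26) = 41
s (MAX): max(40, -48, -35, 30) = 40
d (MIN): min(41, 40) = 40
P (MAX): max(33, -24, -22, 40) = 40
t (MAX): max(11, -20, 29) = 29
u (MAX): max(4, -35, 30) = 30
v (MAX): max(-15, -27) = -15
e (MIN): min(29, 30, -15) = -15
w (MAX): max(-12, 44, 7) = 44
x (MAX): max(45, 38) = 45
y (MAX): max(-4, 18) = 18
f (MIN): min(44, 45, 18) = 18
Q (MAX): max(-15, 18) = 18
start (MIN): min(40, 18) = 18
MIN at start wants the lowest of {P=40, Q=18}, so chooses Q.

Q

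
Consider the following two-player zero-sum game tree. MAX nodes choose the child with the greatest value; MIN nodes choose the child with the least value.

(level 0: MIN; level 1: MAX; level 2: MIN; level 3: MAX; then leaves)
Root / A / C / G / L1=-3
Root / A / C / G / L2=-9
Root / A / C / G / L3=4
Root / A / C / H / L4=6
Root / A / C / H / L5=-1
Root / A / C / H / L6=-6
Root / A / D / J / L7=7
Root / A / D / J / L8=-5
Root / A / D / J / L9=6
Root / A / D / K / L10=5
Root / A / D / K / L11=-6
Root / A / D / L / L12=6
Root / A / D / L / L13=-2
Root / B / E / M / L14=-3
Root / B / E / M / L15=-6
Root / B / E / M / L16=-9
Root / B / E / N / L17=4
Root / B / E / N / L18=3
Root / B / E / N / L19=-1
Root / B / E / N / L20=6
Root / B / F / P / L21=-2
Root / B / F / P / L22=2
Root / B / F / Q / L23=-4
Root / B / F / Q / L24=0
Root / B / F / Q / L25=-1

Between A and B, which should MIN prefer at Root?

B

G (MAX): max(-3, -9, 4) = 4
H (MAX): max(6, -1, -6) = 6
C (MIN): min(4, 6) = 4
J (MAX): max(7, -5, 6) = 7
K (MAX): max(5, -6) = 5
L (MAX): max(6, -2) = 6
D (MIN): min(7, 5, 6) = 5
A (MAX): max(4, 5) = 5
M (MAX): max(-3, -6, -9) = -3
N (MAX): max(4, 3, -1, 6) = 6
E (MIN): min(-3, 6) = -3
P (MAX): max(-2, 2) = 2
Q (MAX): max(-4, 0, -1) = 0
F (MIN): min(2, 0) = 0
B (MAX): max(-3, 0) = 0
MIN prefers the lower value; A=5, B=0. B is better since 0 < 5.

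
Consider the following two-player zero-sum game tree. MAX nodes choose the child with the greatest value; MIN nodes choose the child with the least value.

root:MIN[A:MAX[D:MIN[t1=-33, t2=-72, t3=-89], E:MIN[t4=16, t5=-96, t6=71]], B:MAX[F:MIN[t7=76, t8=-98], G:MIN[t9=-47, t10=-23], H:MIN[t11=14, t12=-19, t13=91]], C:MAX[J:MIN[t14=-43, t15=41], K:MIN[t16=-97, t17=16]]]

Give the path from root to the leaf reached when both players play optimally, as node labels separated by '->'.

root -> A -> D -> t3

D (MIN): min(-33, -72, -89) = -89
E (MIN): min(16, -96, 71) = -96
A (MAX): max(-89, -96) = -89
F (MIN): min(76, -98) = -98
G (MIN): min(-47, -23) = -47
H (MIN): min(14, -19, 91) = -19
B (MAX): max(-98, -47, -19) = -19
J (MIN): min(-43, 41) = -43
K (MIN): min(-97, 16) = -97
C (MAX): max(-43, -97) = -43
root (MIN): min(-89, -19, -43) = -89
At root, MIN picks A (lowest: -89).
At A, MAX picks D (highest: -89).
At D, MIN picks t3 (lowest: -89).
Terminal value -89.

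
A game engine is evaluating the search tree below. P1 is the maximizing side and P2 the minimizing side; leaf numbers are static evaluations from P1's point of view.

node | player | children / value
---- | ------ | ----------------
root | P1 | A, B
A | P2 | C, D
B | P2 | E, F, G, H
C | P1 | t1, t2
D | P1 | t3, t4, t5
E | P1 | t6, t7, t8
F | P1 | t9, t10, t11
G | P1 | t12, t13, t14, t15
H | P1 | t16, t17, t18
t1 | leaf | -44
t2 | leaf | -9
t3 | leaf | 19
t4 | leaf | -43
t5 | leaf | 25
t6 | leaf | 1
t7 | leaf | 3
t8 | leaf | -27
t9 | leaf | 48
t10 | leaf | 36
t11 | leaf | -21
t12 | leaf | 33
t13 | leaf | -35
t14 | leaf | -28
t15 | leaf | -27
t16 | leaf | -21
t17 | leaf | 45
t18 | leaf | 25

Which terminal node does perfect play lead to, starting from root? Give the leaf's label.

C (P1): max(-44, -9) = -9
D (P1): max(19, -43, 25) = 25
A (P2): min(-9, 25) = -9
E (P1): max(1, 3, -27) = 3
F (P1): max(48, 36, -21) = 48
G (P1): max(33, -35, -28, -27) = 33
H (P1): max(-21, 45, 25) = 45
B (P2): min(3, 48, 33, 45) = 3
root (P1): max(-9, 3) = 3
At root, P1 picks B (highest: 3).
At B, P2 picks E (lowest: 3).
At E, P1 picks t7 (highest: 3).
Terminal value 3.

t7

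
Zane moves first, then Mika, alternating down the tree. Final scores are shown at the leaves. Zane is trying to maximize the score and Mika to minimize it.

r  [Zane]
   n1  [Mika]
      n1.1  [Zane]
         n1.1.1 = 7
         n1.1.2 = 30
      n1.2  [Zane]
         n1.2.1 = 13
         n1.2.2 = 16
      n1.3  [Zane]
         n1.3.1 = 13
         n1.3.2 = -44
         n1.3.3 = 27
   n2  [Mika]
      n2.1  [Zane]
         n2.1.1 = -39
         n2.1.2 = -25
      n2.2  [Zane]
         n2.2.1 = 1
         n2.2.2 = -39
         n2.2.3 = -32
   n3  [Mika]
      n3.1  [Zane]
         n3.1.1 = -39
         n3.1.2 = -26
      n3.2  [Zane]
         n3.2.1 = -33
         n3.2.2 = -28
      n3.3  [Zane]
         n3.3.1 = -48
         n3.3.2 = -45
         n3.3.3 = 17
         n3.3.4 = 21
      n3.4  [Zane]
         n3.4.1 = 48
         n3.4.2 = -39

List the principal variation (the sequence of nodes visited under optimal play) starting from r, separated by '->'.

r -> n1 -> n1.2 -> n1.2.2

n1.1 (Zane): max(7, 30) = 30
n1.2 (Zane): max(13, 16) = 16
n1.3 (Zane): max(13, -44, 27) = 27
n1 (Mika): min(30, 16, 27) = 16
n2.1 (Zane): max(-39, -25) = -25
n2.2 (Zane): max(1, -39, -32) = 1
n2 (Mika): min(-25, 1) = -25
n3.1 (Zane): max(-39, -26) = -26
n3.2 (Zane): max(-33, -28) = -28
n3.3 (Zane): max(-48, -45, 17, 21) = 21
n3.4 (Zane): max(48, -39) = 48
n3 (Mika): min(-26, -28, 21, 48) = -28
r (Zane): max(16, -25, -28) = 16
At r, Zane picks n1 (highest: 16).
At n1, Mika picks n1.2 (lowest: 16).
At n1.2, Zane picks n1.2.2 (highest: 16).
Terminal value 16.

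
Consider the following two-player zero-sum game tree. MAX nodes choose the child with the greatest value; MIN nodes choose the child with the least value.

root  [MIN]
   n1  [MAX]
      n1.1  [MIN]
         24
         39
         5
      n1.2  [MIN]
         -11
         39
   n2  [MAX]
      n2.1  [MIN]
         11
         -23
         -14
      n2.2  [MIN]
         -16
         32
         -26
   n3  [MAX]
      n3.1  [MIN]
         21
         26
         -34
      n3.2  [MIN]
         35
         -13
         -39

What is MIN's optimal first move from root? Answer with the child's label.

n3

n1.1 (MIN): min(24, 39, 5) = 5
n1.2 (MIN): min(-11, 39) = -11
n1 (MAX): max(5, -11) = 5
n2.1 (MIN): min(11, -23, -14) = -23
n2.2 (MIN): min(-16, 32, -26) = -26
n2 (MAX): max(-23, -26) = -23
n3.1 (MIN): min(21, 26, -34) = -34
n3.2 (MIN): min(35, -13, -39) = -39
n3 (MAX): max(-34, -39) = -34
root (MIN): min(5, -23, -34) = -34
MIN at root wants the lowest of {n1=5, n2=-23, n3=-34}, so chooses n3.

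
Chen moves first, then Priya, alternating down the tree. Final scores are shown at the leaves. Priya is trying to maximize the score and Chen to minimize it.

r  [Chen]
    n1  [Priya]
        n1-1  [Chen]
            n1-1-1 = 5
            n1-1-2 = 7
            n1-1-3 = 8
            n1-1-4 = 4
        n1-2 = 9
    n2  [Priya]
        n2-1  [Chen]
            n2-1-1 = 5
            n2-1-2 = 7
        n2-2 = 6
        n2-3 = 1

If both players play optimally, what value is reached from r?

n1-1 (Chen): min(5, 7, 8, 4) = 4
n1 (Priya): max(4, 9) = 9
n2-1 (Chen): min(5, 7) = 5
n2 (Priya): max(5, 6, 1) = 6
r (Chen): min(9, 6) = 6

6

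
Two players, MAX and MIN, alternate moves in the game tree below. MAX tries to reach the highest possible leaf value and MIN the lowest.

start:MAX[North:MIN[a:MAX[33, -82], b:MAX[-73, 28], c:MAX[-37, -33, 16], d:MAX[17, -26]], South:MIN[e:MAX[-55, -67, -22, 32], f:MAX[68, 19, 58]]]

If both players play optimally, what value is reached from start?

32

a (MAX): max(33, -82) = 33
b (MAX): max(-73, 28) = 28
c (MAX): max(-37, -33, 16) = 16
d (MAX): max(17, -26) = 17
North (MIN): min(33, 28, 16, 17) = 16
e (MAX): max(-55, -67, -22, 32) = 32
f (MAX): max(68, 19, 58) = 68
South (MIN): min(32, 68) = 32
start (MAX): max(16, 32) = 32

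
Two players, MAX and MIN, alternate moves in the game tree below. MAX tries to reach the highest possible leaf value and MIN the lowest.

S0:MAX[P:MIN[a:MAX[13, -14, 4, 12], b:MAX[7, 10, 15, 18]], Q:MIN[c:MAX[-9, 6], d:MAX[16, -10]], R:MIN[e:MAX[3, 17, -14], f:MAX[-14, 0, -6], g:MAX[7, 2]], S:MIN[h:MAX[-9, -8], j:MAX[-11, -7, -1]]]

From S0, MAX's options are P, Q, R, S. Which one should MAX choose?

P

a (MAX): max(13, -14, 4, 12) = 13
b (MAX): max(7, 10, 15, 18) = 18
P (MIN): min(13, 18) = 13
c (MAX): max(-9, 6) = 6
d (MAX): max(16, -10) = 16
Q (MIN): min(6, 16) = 6
e (MAX): max(3, 17, -14) = 17
f (MAX): max(-14, 0, -6) = 0
g (MAX): max(7, 2) = 7
R (MIN): min(17, 0, 7) = 0
h (MAX): max(-9, -8) = -8
j (MAX): max(-11, -7, -1) = -1
S (MIN): min(-8, -1) = -8
S0 (MAX): max(13, 6, 0, -8) = 13
MAX at S0 wants the highest of {P=13, Q=6, R=0, S=-8}, so chooses P.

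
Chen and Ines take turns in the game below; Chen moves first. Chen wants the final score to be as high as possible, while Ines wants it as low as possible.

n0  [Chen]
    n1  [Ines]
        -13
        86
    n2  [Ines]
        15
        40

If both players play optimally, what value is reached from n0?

15

n1 (Ines): min(-13, 86) = -13
n2 (Ines): min(15, 40) = 15
n0 (Chen): max(-13, 15) = 15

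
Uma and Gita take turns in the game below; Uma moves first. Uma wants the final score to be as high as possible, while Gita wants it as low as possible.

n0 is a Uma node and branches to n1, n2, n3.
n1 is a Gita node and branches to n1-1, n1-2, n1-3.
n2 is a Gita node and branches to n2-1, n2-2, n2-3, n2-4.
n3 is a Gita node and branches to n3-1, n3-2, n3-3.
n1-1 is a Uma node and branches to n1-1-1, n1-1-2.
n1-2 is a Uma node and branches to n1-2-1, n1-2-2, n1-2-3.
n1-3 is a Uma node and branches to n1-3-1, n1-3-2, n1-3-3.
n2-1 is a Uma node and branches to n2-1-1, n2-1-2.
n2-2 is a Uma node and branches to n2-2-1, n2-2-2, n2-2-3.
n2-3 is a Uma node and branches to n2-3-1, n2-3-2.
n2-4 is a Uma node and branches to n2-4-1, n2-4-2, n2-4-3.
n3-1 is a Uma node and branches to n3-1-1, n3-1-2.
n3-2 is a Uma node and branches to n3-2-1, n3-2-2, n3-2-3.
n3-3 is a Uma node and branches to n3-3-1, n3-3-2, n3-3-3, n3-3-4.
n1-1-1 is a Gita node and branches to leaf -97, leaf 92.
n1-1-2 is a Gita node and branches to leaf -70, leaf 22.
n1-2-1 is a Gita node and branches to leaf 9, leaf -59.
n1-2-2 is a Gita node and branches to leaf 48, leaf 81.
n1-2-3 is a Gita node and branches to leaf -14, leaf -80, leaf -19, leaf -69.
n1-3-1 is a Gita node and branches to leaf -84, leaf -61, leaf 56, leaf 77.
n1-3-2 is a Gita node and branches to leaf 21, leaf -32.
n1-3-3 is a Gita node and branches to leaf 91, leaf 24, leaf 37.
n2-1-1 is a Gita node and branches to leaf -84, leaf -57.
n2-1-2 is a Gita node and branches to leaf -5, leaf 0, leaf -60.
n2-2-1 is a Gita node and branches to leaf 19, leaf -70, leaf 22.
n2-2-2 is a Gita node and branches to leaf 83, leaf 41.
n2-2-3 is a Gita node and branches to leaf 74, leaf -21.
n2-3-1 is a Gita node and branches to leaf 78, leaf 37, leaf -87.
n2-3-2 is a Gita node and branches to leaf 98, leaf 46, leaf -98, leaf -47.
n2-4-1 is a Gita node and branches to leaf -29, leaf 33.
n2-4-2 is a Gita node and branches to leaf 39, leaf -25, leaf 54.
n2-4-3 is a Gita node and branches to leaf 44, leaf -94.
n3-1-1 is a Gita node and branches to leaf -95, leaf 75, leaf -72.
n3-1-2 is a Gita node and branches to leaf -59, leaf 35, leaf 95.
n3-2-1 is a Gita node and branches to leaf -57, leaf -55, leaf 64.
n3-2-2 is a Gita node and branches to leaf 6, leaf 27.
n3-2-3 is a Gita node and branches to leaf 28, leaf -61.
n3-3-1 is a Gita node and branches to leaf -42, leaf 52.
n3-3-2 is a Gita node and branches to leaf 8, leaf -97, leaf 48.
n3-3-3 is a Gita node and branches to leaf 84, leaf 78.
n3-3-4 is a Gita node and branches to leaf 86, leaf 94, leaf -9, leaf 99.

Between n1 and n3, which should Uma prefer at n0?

n3

n1-1-1 (Gita): min(-97, 92) = -97
n1-1-2 (Gita): min(-70, 22) = -70
n1-1 (Uma): max(-97, -70) = -70
n1-2-1 (Gita): min(9, -59) = -59
n1-2-2 (Gita): min(48, 81) = 48
n1-2-3 (Gita): min(-14, -80, -19, -69) = -80
n1-2 (Uma): max(-59, 48, -80) = 48
n1-3-1 (Gita): min(-84, -61, 56, 77) = -84
n1-3-2 (Gita): min(21, -32) = -32
n1-3-3 (Gita): min(91, 24, 37) = 24
n1-3 (Uma): max(-84, -32, 24) = 24
n1 (Gita): min(-70, 48, 24) = -70
n3-1-1 (Gita): min(-95, 75, -72) = -95
n3-1-2 (Gita): min(-59, 35, 95) = -59
n3-1 (Uma): max(-95, -59) = -59
n3-2-1 (Gita): min(-57, -55, 64) = -57
n3-2-2 (Gita): min(6, 27) = 6
n3-2-3 (Gita): min(28, -61) = -61
n3-2 (Uma): max(-57, 6, -61) = 6
n3-3-1 (Gita): min(-42, 52) = -42
n3-3-2 (Gita): min(8, -97, 48) = -97
n3-3-3 (Gita): min(84, 78) = 78
n3-3-4 (Gita): min(86, 94, -9, 99) = -9
n3-3 (Uma): max(-42, -97, 78, -9) = 78
n3 (Gita): min(-59, 6, 78) = -59
Uma prefers the higher value; n1=-70, n3=-59. n3 is better since -59 > -70.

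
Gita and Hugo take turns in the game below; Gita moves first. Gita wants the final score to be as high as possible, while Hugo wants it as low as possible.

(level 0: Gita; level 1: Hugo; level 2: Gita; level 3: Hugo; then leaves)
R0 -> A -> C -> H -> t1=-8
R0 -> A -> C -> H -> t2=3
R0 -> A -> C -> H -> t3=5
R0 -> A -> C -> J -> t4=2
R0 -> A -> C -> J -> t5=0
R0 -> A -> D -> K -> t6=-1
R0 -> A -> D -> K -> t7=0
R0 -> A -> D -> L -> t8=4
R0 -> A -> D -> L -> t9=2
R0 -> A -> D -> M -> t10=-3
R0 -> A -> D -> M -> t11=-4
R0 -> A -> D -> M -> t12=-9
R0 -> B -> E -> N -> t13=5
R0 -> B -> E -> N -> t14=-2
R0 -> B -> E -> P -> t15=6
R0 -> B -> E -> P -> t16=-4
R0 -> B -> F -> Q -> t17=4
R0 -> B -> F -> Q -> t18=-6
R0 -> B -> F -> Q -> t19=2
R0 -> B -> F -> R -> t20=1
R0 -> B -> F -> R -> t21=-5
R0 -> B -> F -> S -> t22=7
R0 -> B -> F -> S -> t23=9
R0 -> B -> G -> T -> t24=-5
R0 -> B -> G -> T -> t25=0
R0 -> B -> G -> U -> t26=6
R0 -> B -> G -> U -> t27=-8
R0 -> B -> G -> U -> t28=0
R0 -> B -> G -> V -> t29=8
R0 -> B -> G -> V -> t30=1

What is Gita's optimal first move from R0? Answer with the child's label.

A

H (Hugo): min(-8, 3, 5) = -8
J (Hugo): min(2, 0) = 0
C (Gita): max(-8, 0) = 0
K (Hugo): min(-1, 0) = -1
L (Hugo): min(4, 2) = 2
M (Hugo): min(-3, -4, -9) = -9
D (Gita): max(-1, 2, -9) = 2
A (Hugo): min(0, 2) = 0
N (Hugo): min(5, -2) = -2
P (Hugo): min(6, -4) = -4
E (Gita): max(-2, -4) = -2
Q (Hugo): min(4, -6, 2) = -6
R (Hugo): min(1, -5) = -5
S (Hugo): min(7, 9) = 7
F (Gita): max(-6, -5, 7) = 7
T (Hugo): min(-5, 0) = -5
U (Hugo): min(6, -8, 0) = -8
V (Hugo): min(8, 1) = 1
G (Gita): max(-5, -8, 1) = 1
B (Hugo): min(-2, 7, 1) = -2
R0 (Gita): max(0, -2) = 0
Gita at R0 wants the highest of {A=0, B=-2}, so chooses A.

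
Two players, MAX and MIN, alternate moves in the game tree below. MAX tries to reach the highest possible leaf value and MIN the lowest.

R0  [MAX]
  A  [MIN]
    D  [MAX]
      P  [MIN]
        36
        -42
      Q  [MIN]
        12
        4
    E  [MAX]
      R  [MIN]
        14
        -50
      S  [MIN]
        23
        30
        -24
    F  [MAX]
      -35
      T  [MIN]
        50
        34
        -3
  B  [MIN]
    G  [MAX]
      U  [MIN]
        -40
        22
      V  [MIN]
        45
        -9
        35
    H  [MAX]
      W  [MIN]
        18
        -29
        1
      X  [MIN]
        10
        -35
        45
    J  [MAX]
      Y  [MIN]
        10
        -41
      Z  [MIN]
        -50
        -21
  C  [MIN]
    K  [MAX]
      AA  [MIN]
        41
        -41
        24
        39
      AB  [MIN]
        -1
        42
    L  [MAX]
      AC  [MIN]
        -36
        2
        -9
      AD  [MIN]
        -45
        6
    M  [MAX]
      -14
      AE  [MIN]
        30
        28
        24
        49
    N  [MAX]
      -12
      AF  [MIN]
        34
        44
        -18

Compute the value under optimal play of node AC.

-36

AC (MIN): min(-36, 2, -9) = -36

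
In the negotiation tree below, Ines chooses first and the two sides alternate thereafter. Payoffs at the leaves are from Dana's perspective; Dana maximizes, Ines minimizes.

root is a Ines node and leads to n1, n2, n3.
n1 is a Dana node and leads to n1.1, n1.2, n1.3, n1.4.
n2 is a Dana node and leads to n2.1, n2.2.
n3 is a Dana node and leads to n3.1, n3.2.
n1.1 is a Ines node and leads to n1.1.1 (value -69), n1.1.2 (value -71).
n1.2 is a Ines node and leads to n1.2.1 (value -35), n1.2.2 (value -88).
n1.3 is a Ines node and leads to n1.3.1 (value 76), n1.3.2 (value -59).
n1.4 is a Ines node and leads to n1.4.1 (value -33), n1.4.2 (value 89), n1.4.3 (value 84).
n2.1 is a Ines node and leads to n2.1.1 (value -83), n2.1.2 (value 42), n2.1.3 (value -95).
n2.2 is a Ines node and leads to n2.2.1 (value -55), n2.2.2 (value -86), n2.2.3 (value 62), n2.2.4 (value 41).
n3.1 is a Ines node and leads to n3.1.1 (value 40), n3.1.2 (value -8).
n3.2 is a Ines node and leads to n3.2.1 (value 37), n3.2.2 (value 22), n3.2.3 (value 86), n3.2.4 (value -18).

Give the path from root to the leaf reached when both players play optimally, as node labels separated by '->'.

n1.1 (Ines): min(-69, -71) = -71
n1.2 (Ines): min(-35, -88) = -88
n1.3 (Ines): min(76, -59) = -59
n1.4 (Ines): min(-33, 89, 84) = -33
n1 (Dana): max(-71, -88, -59, -33) = -33
n2.1 (Ines): min(-83, 42, -95) = -95
n2.2 (Ines): min(-55, -86, 62, 41) = -86
n2 (Dana): max(-95, -86) = -86
n3.1 (Ines): min(40, -8) = -8
n3.2 (Ines): min(37, 22, 86, -18) = -18
n3 (Dana): max(-8, -18) = -8
root (Ines): min(-33, -86, -8) = -86
At root, Ines picks n2 (lowest: -86).
At n2, Dana picks n2.2 (highest: -86).
At n2.2, Ines picks n2.2.2 (lowest: -86).
Terminal value -86.

root -> n2 -> n2.2 -> n2.2.2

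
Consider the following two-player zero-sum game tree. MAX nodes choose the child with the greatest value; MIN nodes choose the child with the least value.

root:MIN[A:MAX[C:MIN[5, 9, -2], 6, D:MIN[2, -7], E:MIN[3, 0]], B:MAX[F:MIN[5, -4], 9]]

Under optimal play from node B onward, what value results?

9

F (MIN): min(5, -4) = -4
B (MAX): max(-4, 9) = 9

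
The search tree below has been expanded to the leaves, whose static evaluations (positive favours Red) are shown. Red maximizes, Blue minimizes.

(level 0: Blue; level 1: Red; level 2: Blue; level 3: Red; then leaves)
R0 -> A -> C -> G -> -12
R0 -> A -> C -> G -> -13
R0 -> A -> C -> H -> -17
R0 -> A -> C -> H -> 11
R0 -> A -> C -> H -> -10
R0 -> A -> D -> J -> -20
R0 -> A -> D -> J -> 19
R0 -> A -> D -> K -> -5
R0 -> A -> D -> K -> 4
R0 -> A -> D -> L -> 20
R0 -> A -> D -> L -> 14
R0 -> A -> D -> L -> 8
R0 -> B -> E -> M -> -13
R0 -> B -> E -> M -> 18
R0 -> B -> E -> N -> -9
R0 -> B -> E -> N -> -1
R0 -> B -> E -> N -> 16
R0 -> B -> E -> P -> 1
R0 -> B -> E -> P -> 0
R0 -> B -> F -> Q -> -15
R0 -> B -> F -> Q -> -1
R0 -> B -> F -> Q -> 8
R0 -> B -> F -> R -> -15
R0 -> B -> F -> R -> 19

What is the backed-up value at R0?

4

G (Red): max(-12, -13) = -12
H (Red): max(-17, 11, -10) = 11
C (Blue): min(-12, 11) = -12
J (Red): max(-20, 19) = 19
K (Red): max(-5, 4) = 4
L (Red): max(20, 14, 8) = 20
D (Blue): min(19, 4, 20) = 4
A (Red): max(-12, 4) = 4
M (Red): max(-13, 18) = 18
N (Red): max(-9, -1, 16) = 16
P (Red): max(1, 0) = 1
E (Blue): min(18, 16, 1) = 1
Q (Red): max(-15, -1, 8) = 8
R (Red): max(-15, 19) = 19
F (Blue): min(8, 19) = 8
B (Red): max(1, 8) = 8
R0 (Blue): min(4, 8) = 4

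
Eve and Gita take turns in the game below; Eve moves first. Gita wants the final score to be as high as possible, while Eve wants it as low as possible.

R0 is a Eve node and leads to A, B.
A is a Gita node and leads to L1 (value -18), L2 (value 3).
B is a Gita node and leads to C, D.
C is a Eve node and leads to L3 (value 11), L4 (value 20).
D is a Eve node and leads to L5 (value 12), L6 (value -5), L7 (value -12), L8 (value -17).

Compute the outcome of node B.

C (Eve): min(11, 20) = 11
D (Eve): min(12, -5, -12, -17) = -17
B (Gita): max(11, -17) = 11

11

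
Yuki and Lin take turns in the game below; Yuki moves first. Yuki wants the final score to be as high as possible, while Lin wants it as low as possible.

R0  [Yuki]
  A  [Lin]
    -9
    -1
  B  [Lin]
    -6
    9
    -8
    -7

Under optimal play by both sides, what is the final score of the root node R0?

A (Lin): min(-9, -1) = -9
B (Lin): min(-6, 9, -8, -7) = -8
R0 (Yuki): max(-9, -8) = -8

-8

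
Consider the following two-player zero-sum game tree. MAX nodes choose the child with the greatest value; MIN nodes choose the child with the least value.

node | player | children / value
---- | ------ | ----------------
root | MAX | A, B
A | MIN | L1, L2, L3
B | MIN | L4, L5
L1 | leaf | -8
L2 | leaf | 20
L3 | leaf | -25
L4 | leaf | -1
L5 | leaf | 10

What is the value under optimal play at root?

A (MIN): min(-8, 20, -25) = -25
B (MIN): min(-1, 10) = -1
root (MAX): max(-25, -1) = -1

-1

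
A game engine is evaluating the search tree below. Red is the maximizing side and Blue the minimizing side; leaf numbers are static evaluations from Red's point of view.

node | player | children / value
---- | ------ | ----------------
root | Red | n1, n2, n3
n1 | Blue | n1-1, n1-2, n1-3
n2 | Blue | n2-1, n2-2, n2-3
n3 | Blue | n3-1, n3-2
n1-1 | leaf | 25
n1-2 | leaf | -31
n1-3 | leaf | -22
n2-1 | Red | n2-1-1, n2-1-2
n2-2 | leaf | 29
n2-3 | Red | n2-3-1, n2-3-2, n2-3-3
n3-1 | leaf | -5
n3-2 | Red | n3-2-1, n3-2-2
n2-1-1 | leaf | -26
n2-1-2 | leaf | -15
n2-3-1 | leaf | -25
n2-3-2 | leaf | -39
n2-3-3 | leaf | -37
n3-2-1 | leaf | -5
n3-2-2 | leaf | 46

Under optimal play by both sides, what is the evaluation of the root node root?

-5

n1 (Blue): min(25, -31, -22) = -31
n2-1 (Red): max(-26, -15) = -15
n2-3 (Red): max(-25, -39, -37) = -25
n2 (Blue): min(-15, 29, -25) = -25
n3-2 (Red): max(-5, 46) = 46
n3 (Blue): min(-5, 46) = -5
root (Red): max(-31, -25, -5) = -5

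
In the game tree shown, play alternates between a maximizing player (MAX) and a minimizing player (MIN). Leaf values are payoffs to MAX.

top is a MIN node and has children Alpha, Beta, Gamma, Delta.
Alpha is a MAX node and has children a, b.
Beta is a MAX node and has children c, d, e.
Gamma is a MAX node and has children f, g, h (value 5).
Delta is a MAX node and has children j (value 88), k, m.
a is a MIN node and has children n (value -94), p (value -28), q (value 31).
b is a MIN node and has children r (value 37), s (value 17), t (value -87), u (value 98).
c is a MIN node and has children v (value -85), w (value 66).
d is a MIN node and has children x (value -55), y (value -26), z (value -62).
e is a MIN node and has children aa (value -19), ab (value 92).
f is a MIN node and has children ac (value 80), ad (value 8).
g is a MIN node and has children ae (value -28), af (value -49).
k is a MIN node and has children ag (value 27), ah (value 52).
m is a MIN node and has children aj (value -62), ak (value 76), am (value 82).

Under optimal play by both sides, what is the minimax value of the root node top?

a (MIN): min(-94, -28, 31) = -94
b (MIN): min(37, 17, -87, 98) = -87
Alpha (MAX): max(-94, -87) = -87
c (MIN): min(-85, 66) = -85
d (MIN): min(-55, -26, -62) = -62
e (MIN): min(-19, 92) = -19
Beta (MAX): max(-85, -62, -19) = -19
f (MIN): min(80, 8) = 8
g (MIN): min(-28, -49) = -49
Gamma (MAX): max(8, -49, 5) = 8
k (MIN): min(27, 52) = 27
m (MIN): min(-62, 76, 82) = -62
Delta (MAX): max(88, 27, -62) = 88
top (MIN): min(-87, -19, 8, 88) = -87

-87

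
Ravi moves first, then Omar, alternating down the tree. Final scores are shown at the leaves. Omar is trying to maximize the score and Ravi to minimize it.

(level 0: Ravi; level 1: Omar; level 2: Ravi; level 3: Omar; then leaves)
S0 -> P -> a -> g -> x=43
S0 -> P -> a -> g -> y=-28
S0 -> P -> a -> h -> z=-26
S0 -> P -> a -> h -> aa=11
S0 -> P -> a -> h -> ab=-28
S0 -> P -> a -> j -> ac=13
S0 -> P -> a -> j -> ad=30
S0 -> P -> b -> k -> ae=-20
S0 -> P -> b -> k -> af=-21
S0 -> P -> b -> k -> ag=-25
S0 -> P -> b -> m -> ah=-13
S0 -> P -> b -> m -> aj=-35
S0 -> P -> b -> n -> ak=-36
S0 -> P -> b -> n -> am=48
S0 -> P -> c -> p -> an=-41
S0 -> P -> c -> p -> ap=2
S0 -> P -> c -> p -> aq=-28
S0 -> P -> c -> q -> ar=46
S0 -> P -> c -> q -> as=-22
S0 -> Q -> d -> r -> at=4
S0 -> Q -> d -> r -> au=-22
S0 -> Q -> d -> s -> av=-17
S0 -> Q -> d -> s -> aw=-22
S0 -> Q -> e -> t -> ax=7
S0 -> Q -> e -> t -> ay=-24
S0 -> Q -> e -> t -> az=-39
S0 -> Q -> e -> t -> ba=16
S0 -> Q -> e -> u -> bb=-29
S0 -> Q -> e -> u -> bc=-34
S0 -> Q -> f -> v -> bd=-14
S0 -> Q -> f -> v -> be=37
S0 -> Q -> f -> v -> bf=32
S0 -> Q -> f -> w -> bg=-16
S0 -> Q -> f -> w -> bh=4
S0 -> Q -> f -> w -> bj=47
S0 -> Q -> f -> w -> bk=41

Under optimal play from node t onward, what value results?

t (Omar): max(7, -24, -39, 16) = 16

16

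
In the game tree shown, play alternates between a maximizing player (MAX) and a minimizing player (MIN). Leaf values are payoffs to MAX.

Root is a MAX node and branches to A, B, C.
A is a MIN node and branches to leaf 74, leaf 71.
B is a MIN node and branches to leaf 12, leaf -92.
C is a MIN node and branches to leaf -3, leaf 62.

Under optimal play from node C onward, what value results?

-3

C (MIN): min(-3, 62) = -3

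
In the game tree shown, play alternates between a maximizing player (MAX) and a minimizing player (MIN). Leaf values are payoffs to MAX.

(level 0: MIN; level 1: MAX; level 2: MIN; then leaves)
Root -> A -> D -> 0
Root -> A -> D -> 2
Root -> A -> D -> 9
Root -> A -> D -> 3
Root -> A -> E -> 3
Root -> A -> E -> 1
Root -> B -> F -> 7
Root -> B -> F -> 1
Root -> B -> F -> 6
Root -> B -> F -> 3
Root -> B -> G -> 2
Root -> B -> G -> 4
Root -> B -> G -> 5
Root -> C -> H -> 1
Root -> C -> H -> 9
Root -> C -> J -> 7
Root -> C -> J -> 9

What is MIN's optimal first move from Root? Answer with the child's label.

A

D (MIN): min(0, 2, 9, 3) = 0
E (MIN): min(3, 1) = 1
A (MAX): max(0, 1) = 1
F (MIN): min(7, 1, 6, 3) = 1
G (MIN): min(2, 4, 5) = 2
B (MAX): max(1, 2) = 2
H (MIN): min(1, 9) = 1
J (MIN): min(7, 9) = 7
C (MAX): max(1, 7) = 7
Root (MIN): min(1, 2, 7) = 1
MIN at Root wants the lowest of {A=1, B=2, C=7}, so chooses A.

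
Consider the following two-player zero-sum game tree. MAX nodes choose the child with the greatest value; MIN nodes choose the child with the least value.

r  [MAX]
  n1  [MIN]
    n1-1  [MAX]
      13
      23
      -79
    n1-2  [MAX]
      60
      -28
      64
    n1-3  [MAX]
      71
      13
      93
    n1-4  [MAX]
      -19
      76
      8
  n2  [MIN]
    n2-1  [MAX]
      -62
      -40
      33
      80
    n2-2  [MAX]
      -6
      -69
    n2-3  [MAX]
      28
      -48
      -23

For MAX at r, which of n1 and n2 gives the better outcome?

n1-1 (MAX): max(13, 23, -79) = 23
n1-2 (MAX): max(60, -28, 64) = 64
n1-3 (MAX): max(71, 13, 93) = 93
n1-4 (MAX): max(-19, 76, 8) = 76
n1 (MIN): min(23, 64, 93, 76) = 23
n2-1 (MAX): max(-62, -40, 33, 80) = 80
n2-2 (MAX): max(-6, -69) = -6
n2-3 (MAX): max(28, -48, -23) = 28
n2 (MIN): min(80, -6, 28) = -6
MAX prefers the higher value; n1=23, n2=-6. n1 is better since 23 > -6.

n1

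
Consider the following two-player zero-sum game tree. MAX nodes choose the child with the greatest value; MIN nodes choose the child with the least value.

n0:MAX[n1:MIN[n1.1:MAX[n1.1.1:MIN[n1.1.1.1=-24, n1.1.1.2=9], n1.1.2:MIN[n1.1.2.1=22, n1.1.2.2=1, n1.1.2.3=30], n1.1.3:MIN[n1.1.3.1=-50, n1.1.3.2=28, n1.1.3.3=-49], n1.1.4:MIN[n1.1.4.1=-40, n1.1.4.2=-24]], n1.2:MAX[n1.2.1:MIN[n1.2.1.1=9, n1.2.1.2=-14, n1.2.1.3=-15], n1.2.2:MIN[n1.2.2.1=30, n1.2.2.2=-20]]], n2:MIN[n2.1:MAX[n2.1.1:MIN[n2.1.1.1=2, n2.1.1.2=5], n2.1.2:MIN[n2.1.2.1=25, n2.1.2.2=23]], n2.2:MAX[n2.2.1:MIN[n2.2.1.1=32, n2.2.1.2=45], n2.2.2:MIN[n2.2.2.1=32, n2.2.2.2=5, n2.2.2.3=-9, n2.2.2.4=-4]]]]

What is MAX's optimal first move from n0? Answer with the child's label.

n1.1.1 (MIN): min(-24, 9) = -24
n1.1.2 (MIN): min(22, 1, 30) = 1
n1.1.3 (MIN): min(-50, 28, -49) = -50
n1.1.4 (MIN): min(-40, -24) = -40
n1.1 (MAX): max(-24, 1, -50, -40) = 1
n1.2.1 (MIN): min(9, -14, -15) = -15
n1.2.2 (MIN): min(30, -20) = -20
n1.2 (MAX): max(-15, -20) = -15
n1 (MIN): min(1, -15) = -15
n2.1.1 (MIN): min(2, 5) = 2
n2.1.2 (MIN): min(25, 23) = 23
n2.1 (MAX): max(2, 23) = 23
n2.2.1 (MIN): min(32, 45) = 32
n2.2.2 (MIN): min(32, 5, -9, -4) = -9
n2.2 (MAX): max(32, -9) = 32
n2 (MIN): min(23, 32) = 23
n0 (MAX): max(-15, 23) = 23
MAX at n0 wants the highest of {n1=-15, n2=23}, so chooses n2.

n2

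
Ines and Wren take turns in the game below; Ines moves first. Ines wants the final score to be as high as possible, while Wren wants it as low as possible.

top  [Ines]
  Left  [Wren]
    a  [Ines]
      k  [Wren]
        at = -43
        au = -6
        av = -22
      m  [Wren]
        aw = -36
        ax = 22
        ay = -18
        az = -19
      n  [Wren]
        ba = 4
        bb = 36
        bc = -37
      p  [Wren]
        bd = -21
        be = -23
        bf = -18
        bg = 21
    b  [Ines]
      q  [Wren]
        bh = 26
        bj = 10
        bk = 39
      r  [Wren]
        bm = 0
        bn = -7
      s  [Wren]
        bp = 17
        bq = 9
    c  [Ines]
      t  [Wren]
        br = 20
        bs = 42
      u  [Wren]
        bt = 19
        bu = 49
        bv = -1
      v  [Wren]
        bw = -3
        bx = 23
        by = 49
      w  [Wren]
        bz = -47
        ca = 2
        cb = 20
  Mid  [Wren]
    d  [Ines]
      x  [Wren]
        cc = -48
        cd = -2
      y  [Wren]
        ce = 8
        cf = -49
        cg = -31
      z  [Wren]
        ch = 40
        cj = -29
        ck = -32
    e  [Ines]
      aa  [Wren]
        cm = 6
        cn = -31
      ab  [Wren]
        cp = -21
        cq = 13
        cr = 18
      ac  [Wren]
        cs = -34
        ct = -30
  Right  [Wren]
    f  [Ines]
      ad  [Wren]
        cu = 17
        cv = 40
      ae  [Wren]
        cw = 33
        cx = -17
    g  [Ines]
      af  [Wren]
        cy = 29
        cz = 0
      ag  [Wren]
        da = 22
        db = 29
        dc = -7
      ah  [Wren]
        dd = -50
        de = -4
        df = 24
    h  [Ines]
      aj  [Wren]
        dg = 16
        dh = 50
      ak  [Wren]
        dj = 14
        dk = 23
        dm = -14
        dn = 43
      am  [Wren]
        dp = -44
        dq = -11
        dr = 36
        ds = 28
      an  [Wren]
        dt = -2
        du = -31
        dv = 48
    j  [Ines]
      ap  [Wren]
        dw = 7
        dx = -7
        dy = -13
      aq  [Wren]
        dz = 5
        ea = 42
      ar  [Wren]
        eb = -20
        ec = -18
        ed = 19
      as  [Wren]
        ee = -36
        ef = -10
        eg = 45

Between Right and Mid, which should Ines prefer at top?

ad (Wren): min(17, 40) = 17
ae (Wren): min(33, -17) = -17
f (Ines): max(17, -17) = 17
af (Wren): min(29, 0) = 0
ag (Wren): min(22, 29, -7) = -7
ah (Wren): min(-50, -4, 24) = -50
g (Ines): max(0, -7, -50) = 0
aj (Wren): min(16, 50) = 16
ak (Wren): min(14, 23, -14, 43) = -14
am (Wren): min(-44, -11, 36, 28) = -44
an (Wren): min(-2, -31, 48) = -31
h (Ines): max(16, -14, -44, -31) = 16
ap (Wren): min(7, -7, -13) = -13
aq (Wren): min(5, 42) = 5
ar (Wren): min(-20, -18, 19) = -20
as (Wren): min(-36, -10, 45) = -36
j (Ines): max(-13, 5, -20, -36) = 5
Right (Wren): min(17, 0, 16, 5) = 0
x (Wren): min(-48, -2) = -48
y (Wren): min(8, -49, -31) = -49
z (Wren): min(40, -29, -32) = -32
d (Ines): max(-48, -49, -32) = -32
aa (Wren): min(6, -31) = -31
ab (Wren): min(-21, 13, 18) = -21
ac (Wren): min(-34, -30) = -34
e (Ines): max(-31, -21, -34) = -21
Mid (Wren): min(-32, -21) = -32
Ines prefers the higher value; Right=0, Mid=-32. Right is better since 0 > -32.

Right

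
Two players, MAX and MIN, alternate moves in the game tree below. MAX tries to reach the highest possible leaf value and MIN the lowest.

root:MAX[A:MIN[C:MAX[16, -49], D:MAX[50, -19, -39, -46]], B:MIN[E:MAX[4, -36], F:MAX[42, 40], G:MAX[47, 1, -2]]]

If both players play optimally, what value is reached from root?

16

C (MAX): max(16, -49) = 16
D (MAX): max(50, -19, -39, -46) = 50
A (MIN): min(16, 50) = 16
E (MAX): max(4, -36) = 4
F (MAX): max(42, 40) = 42
G (MAX): max(47, 1, -2) = 47
B (MIN): min(4, 42, 47) = 4
root (MAX): max(16, 4) = 16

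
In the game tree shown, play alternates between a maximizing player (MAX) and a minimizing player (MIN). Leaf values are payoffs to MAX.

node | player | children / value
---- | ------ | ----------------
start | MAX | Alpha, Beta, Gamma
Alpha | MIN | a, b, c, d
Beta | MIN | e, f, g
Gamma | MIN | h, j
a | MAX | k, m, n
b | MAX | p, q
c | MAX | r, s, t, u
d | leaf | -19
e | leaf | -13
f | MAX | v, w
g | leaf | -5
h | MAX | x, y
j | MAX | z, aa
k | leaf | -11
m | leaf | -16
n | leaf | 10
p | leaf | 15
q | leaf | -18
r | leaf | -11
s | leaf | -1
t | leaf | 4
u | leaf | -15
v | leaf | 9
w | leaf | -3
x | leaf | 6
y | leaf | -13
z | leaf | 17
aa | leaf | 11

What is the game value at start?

6

a (MAX): max(-11, -16, 10) = 10
b (MAX): max(15, -18) = 15
c (MAX): max(-11, -1, 4, -15) = 4
Alpha (MIN): min(10, 15, 4, -19) = -19
f (MAX): max(9, -3) = 9
Beta (MIN): min(-13, 9, -5) = -13
h (MAX): max(6, -13) = 6
j (MAX): max(17, 11) = 17
Gamma (MIN): min(6, 17) = 6
start (MAX): max(-19, -13, 6) = 6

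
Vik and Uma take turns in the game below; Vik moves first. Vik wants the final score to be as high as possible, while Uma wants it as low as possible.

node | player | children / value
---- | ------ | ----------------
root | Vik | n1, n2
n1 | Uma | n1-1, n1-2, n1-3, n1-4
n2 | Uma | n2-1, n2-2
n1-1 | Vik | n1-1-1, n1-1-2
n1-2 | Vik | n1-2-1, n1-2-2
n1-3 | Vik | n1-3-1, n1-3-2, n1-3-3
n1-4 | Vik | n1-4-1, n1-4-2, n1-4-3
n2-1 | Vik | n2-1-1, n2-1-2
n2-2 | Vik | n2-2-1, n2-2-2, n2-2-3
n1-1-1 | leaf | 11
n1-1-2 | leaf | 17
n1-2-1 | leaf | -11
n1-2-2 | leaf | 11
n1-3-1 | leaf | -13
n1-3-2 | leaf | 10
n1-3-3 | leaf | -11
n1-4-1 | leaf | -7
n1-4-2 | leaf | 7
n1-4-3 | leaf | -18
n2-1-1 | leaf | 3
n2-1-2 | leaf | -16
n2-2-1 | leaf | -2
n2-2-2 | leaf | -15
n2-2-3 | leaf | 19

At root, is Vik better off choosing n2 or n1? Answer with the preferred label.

n2-1 (Vik): max(3, -16) = 3
n2-2 (Vik): max(-2, -15, 19) = 19
n2 (Uma): min(3, 19) = 3
n1-1 (Vik): max(11, 17) = 17
n1-2 (Vik): max(-11, 11) = 11
n1-3 (Vik): max(-13, 10, -11) = 10
n1-4 (Vik): max(-7, 7, -18) = 7
n1 (Uma): min(17, 11, 10, 7) = 7
Vik prefers the higher value; n2=3, n1=7. n1 is better since 7 > 3.

n1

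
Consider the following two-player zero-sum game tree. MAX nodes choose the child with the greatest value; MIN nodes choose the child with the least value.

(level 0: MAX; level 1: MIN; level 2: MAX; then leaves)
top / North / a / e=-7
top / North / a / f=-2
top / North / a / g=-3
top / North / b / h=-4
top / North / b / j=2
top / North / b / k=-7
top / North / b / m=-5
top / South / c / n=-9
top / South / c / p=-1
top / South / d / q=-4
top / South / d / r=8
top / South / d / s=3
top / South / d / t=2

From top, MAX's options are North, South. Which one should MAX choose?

a (MAX): max(-7, -2, -3) = -2
b (MAX): max(-4, 2, -7, -5) = 2
North (MIN): min(-2, 2) = -2
c (MAX): max(-9, -1) = -1
d (MAX): max(-4, 8, 3, 2) = 8
South (MIN): min(-1, 8) = -1
top (MAX): max(-2, -1) = -1
MAX at top wants the highest of {North=-2, South=-1}, so chooses South.

South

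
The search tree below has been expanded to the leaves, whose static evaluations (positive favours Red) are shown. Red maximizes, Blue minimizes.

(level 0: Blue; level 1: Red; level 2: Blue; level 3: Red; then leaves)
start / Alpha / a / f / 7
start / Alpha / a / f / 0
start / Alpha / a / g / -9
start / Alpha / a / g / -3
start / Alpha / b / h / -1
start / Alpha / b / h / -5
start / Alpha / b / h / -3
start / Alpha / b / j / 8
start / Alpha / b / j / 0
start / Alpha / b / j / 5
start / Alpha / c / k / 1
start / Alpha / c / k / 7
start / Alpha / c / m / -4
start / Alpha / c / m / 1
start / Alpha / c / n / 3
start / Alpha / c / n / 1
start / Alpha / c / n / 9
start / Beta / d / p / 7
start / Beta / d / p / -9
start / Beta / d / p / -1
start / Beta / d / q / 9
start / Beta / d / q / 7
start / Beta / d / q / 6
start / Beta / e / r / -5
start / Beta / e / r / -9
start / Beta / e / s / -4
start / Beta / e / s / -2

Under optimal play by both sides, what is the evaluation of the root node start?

1

f (Red): max(7, 0) = 7
g (Red): max(-9, -3) = -3
a (Blue): min(7, -3) = -3
h (Red): max(-1, -5, -3) = -1
j (Red): max(8, 0, 5) = 8
b (Blue): min(-1, 8) = -1
k (Red): max(1, 7) = 7
m (Red): max(-4, 1) = 1
n (Red): max(3, 1, 9) = 9
c (Blue): min(7, 1, 9) = 1
Alpha (Red): max(-3, -1, 1) = 1
p (Red): max(7, -9, -1) = 7
q (Red): max(9, 7, 6) = 9
d (Blue): min(7, 9) = 7
r (Red): max(-5, -9) = -5
s (Red): max(-4, -2) = -2
e (Blue): min(-5, -2) = -5
Beta (Red): max(7, -5) = 7
start (Blue): min(1, 7) = 1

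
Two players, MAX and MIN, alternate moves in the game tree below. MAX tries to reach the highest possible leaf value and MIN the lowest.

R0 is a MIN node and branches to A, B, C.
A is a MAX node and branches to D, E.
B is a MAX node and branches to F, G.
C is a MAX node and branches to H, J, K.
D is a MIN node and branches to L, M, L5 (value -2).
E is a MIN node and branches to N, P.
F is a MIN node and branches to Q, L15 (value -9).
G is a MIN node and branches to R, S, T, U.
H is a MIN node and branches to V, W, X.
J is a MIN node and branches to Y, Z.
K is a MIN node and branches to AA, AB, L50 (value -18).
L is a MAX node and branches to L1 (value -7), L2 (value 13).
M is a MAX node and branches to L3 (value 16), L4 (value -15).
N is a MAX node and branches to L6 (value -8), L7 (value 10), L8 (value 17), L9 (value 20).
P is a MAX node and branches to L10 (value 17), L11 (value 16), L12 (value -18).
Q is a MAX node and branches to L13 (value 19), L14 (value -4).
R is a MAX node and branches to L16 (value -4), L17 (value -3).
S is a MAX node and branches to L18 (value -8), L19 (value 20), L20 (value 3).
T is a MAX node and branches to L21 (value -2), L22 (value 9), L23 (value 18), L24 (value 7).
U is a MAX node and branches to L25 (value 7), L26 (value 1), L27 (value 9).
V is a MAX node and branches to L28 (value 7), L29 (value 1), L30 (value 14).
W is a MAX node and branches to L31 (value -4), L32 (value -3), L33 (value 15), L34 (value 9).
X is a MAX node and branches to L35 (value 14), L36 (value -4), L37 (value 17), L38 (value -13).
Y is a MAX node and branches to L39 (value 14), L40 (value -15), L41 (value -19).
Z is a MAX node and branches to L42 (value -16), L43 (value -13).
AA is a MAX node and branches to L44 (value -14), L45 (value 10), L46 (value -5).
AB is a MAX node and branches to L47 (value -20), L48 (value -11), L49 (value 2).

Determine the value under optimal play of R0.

-3

L (MAX): max(-7, 13) = 13
M (MAX): max(16, -15) = 16
D (MIN): min(13, 16, -2) = -2
N (MAX): max(-8, 10, 17, 20) = 20
P (MAX): max(17, 16, -18) = 17
E (MIN): min(20, 17) = 17
A (MAX): max(-2, 17) = 17
Q (MAX): max(19, -4) = 19
F (MIN): min(19, -9) = -9
R (MAX): max(-4, -3) = -3
S (MAX): max(-8, 20, 3) = 20
T (MAX): max(-2, 9, 18, 7) = 18
U (MAX): max(7, 1, 9) = 9
G (MIN): min(-3, 20, 18, 9) = -3
B (MAX): max(-9, -3) = -3
V (MAX): max(7, 1, 14) = 14
W (MAX): max(-4, -3, 15, 9) = 15
X (MAX): max(14, -4, 17, -13) = 17
H (MIN): min(14, 15, 17) = 14
Y (MAX): max(14, -15, -19) = 14
Z (MAX): max(-16, -13) = -13
J (MIN): min(14, -13) = -13
AA (MAX): max(-14, 10, -5) = 10
AB (MAX): max(-20, -11, 2) = 2
K (MIN): min(10, 2, -18) = -18
C (MAX): max(14, -13, -18) = 14
R0 (MIN): min(17, -3, 14) = -3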